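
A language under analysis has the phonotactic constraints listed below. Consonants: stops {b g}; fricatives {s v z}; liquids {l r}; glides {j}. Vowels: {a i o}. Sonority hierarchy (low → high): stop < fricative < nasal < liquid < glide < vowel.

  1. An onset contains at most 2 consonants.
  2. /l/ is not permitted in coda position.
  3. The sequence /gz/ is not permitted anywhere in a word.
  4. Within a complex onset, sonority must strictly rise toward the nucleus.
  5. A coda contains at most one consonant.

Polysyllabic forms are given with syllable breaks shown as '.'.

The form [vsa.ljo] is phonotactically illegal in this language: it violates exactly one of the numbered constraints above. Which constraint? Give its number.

4

[vsa.ljo]: syllable 1 onset /vs/: /v/ (fricative, 2) → /s/ (fricative, 2) does not rise.
This is a violation of constraint 4: "Within a complex onset, sonority must strictly rise toward the nucleus."
The remaining constraints (1, 2, 3, 5) are satisfied.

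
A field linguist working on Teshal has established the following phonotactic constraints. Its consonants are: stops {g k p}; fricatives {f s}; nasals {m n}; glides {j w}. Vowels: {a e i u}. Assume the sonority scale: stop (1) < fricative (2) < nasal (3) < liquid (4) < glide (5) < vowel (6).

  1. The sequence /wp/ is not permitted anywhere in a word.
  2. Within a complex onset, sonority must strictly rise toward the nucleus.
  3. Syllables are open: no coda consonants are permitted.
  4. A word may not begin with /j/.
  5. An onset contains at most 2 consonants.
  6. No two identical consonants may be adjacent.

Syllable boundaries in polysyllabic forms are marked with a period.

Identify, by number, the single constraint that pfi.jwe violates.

2

pfi.jwe: syllable 2 onset /jw/: /j/ (glide, 5) → /w/ (glide, 5) does not rise.
This is a violation of constraint 2: "Within a complex onset, sonority must strictly rise toward the nucleus."
The remaining constraints (1, 3, 4, 5, 6) are satisfied.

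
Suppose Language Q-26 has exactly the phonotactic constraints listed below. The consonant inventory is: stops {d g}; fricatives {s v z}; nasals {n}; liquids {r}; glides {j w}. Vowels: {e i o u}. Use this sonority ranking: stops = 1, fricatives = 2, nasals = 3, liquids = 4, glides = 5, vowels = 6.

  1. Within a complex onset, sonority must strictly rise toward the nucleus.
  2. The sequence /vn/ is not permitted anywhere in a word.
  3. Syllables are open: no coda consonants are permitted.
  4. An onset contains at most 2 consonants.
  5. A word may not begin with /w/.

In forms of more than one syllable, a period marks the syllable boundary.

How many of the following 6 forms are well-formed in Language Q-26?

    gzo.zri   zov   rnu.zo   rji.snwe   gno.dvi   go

3

gzo.zri — σ1 onset /gz/ (1→2 rises), coda /∅/ ok; σ2 onset /zr/ (2→4 rises), coda /∅/ ok → well-formed
zov — violates constraint 3: syllable 1 coda /v/ has 1 consonant (> 0) → ill-formed
rnu.zo — violates constraint 1: syllable 1 onset /rn/: /r/ (liquid, 4) → /n/ (nasal, 3) does not rise → ill-formed
rji.snwe — violates constraint 4: syllable 2 onset /snw/ has 3 consonants (> 2) → ill-formed
gno.dvi — σ1 onset /gn/ (1→3 rises), coda /∅/ ok; σ2 onset /dv/ (1→2 rises), coda /∅/ ok → well-formed
go — σ1 onset /g/, coda /∅/ ok → well-formed
Well-formed: gzo.zri, gno.dvi, go → 3.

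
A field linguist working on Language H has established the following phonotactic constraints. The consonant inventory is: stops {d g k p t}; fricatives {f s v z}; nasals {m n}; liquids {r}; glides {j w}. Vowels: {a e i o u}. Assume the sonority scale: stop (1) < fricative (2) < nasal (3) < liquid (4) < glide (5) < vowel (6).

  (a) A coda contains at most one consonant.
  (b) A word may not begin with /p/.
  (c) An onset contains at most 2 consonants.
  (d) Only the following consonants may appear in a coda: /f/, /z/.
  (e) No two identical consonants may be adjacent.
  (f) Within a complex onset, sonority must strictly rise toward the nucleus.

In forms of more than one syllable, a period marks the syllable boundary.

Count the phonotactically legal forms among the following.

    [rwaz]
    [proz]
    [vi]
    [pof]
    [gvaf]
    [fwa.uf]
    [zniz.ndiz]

4

[rwaz] — σ1 onset /rw/ (4→5 rises), coda /z/ ok → phonotactically legal
[proz] — violates constraint (b): word begins with /p/ → phonotactically illegal
[vi] — σ1 onset /v/, coda /∅/ ok → phonotactically legal
[pof] — violates constraint (b): word begins with /p/ → phonotactically illegal
[gvaf] — σ1 onset /gv/ (1→2 rises), coda /f/ ok → phonotactically legal
[fwa.uf] — σ1 onset /fw/ (2→5 rises), coda /∅/ ok; σ2 onset /∅/, coda /f/ ok → phonotactically legal
[zniz.ndiz] — violates constraint (f): syllable 2 onset /nd/: /n/ (nasal, 3) → /d/ (stop, 1) does not rise → phonotactically illegal
Phonotactically legal: [rwaz], [vi], [gvaf], [fwa.uf] → 4.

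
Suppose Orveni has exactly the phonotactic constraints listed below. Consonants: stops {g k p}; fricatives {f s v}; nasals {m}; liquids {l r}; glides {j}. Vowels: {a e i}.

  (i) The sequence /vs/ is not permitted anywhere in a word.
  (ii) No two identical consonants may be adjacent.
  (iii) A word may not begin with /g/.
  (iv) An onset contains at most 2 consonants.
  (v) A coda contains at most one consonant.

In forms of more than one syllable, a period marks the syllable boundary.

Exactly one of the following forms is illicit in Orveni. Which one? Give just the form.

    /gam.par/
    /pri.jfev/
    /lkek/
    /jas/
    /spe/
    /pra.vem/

/gam.par/ — violates constraint (iii): word begins with /g/ → illicit
/pri.jfev/ — σ1 onset /pr/ (2C), coda /∅/ ok; σ2 onset /jf/ (2C), coda /v/ ok → licit
/lkek/ — σ1 onset /lk/ (2C), coda /k/ ok → licit
/jas/ — σ1 onset /j/, coda /s/ ok → licit
/spe/ — σ1 onset /sp/ (2C), coda /∅/ ok → licit
/pra.vem/ — σ1 onset /pr/ (2C), coda /∅/ ok; σ2 onset /v/, coda /m/ ok → licit

/gam.par/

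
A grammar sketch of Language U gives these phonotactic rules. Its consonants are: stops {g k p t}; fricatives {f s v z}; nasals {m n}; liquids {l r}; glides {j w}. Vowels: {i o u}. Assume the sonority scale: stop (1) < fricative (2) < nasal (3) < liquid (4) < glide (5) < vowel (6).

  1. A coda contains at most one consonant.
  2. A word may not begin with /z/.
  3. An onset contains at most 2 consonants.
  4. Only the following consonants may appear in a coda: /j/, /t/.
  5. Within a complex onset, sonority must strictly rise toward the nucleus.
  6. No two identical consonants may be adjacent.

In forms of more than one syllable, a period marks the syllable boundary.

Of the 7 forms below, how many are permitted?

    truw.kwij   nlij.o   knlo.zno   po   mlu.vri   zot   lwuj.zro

4

truw.kwij — violates constraint 4: syllable 1 coda contains /w/, which is not a licensed coda consonant → not permitted
nlij.o — σ1 onset /nl/ (3→4 rises), coda /j/ ok; σ2 onset /∅/, coda /∅/ ok → permitted
knlo.zno — violates constraint 3: syllable 1 onset /knl/ has 3 consonants (> 2) → not permitted
po — σ1 onset /p/, coda /∅/ ok → permitted
mlu.vri — σ1 onset /ml/ (3→4 rises), coda /∅/ ok; σ2 onset /vr/ (2→4 rises), coda /∅/ ok → permitted
zot — violates constraint 2: word begins with /z/ → not permitted
lwuj.zro — σ1 onset /lw/ (4→5 rises), coda /j/ ok; σ2 onset /zr/ (2→4 rises), coda /∅/ ok → permitted
Permitted: nlij.o, po, mlu.vri, lwuj.zro → 4.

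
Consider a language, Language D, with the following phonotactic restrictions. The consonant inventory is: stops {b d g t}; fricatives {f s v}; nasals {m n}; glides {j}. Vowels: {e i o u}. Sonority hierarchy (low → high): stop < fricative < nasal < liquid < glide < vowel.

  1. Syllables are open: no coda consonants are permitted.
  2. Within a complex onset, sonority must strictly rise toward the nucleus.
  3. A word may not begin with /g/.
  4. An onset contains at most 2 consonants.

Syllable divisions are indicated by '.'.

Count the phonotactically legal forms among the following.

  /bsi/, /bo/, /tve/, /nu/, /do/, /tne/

6

/bsi/ — σ1 onset /bs/ (1→2 rises), coda /∅/ ok → phonotactically legal
/bo/ — σ1 onset /b/, coda /∅/ ok → phonotactically legal
/tve/ — σ1 onset /tv/ (1→2 rises), coda /∅/ ok → phonotactically legal
/nu/ — σ1 onset /n/, coda /∅/ ok → phonotactically legal
/do/ — σ1 onset /d/, coda /∅/ ok → phonotactically legal
/tne/ — σ1 onset /tn/ (1→3 rises), coda /∅/ ok → phonotactically legal
Phonotactically legal: /bsi/, /bo/, /tve/, /nu/, /do/, /tne/ → 6.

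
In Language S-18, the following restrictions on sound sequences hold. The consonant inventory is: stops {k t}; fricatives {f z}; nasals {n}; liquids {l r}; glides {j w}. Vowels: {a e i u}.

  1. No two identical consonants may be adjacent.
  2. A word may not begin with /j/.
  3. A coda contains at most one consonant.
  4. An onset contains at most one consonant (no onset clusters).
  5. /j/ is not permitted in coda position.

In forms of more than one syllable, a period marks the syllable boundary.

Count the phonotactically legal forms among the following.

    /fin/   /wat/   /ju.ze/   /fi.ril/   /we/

/fin/ — σ1 onset /f/, coda /n/ ok → phonotactically legal
/wat/ — σ1 onset /w/, coda /t/ ok → phonotactically legal
/ju.ze/ — violates constraint 2: word begins with /j/ → phonotactically illegal
/fi.ril/ — σ1 onset /f/, coda /∅/ ok; σ2 onset /r/, coda /l/ ok → phonotactically legal
/we/ — σ1 onset /w/, coda /∅/ ok → phonotactically legal
Phonotactically legal: /fin/, /wat/, /fi.ril/, /we/ → 4.

4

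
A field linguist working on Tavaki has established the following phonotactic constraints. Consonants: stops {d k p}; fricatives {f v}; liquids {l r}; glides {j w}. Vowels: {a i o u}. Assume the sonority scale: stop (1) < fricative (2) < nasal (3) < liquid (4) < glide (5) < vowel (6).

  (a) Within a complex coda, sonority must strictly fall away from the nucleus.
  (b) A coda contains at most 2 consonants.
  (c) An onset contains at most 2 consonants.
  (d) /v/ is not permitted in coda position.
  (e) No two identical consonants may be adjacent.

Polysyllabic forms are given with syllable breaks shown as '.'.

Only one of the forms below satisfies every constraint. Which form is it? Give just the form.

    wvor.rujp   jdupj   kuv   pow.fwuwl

pow.fwuwl

wvor.rujp — violates constraint (e): adjacent identical consonants /rr/ → phonotactically illegal
jdupj — violates constraint (a): syllable 1 coda /pj/: /p/ (stop, 1) → /j/ (glide, 5) does not fall → phonotactically illegal
kuv — violates constraint (d): syllable 1 coda contains /v/ → phonotactically illegal
pow.fwuwl — σ1 onset /p/, coda /w/ ok; σ2 onset /fw/ (2C), coda /wl/ (5→4 falls) ok → phonotactically legal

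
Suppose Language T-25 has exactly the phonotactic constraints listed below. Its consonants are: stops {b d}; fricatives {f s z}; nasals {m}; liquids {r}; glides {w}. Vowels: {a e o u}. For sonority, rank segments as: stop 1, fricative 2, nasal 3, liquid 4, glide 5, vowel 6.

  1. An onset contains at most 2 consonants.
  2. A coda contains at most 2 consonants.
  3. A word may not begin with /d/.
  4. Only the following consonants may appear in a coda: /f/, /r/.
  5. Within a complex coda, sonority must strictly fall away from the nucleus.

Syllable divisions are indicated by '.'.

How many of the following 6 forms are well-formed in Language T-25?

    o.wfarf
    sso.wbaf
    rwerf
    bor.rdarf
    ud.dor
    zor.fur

5

o.wfarf — σ1 onset /∅/, coda /∅/ ok; σ2 onset /wf/ (2C), coda /rf/ (4→2 falls) ok → well-formed
sso.wbaf — σ1 onset /ss/ (2C), coda /∅/ ok; σ2 onset /wb/ (2C), coda /f/ ok → well-formed
rwerf — σ1 onset /rw/ (2C), coda /rf/ (4→2 falls) ok → well-formed
bor.rdarf — σ1 onset /b/, coda /r/ ok; σ2 onset /rd/ (2C), coda /rf/ (4→2 falls) ok → well-formed
ud.dor — violates constraint 4: syllable 1 coda contains /d/, which is not a licensed coda consonant → ill-formed
zor.fur — σ1 onset /z/, coda /r/ ok; σ2 onset /f/, coda /r/ ok → well-formed
Well-formed: o.wfarf, sso.wbaf, rwerf, bor.rdarf, zor.fur → 5.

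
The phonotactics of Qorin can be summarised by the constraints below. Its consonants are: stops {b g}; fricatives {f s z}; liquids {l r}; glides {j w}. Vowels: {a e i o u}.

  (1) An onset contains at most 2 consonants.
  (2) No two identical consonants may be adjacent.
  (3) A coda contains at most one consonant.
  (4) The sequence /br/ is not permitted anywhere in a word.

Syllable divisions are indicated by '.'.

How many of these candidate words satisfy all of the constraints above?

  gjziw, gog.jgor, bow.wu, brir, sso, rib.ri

1

gjziw — violates constraint 1: syllable 1 onset /gjz/ has 3 consonants (> 2) → phonotactically illegal
gog.jgor — σ1 onset /g/, coda /g/ ok; σ2 onset /jg/ (2C), coda /r/ ok → phonotactically legal
bow.wu — violates constraint 2: adjacent identical consonants /ww/ → phonotactically illegal
brir — violates constraint 4: contains banned sequence /br/ → phonotactically illegal
sso — violates constraint 2: adjacent identical consonants /ss/ → phonotactically illegal
rib.ri — violates constraint 4: contains banned sequence /br/ → phonotactically illegal
Phonotactically legal: gog.jgor → 1.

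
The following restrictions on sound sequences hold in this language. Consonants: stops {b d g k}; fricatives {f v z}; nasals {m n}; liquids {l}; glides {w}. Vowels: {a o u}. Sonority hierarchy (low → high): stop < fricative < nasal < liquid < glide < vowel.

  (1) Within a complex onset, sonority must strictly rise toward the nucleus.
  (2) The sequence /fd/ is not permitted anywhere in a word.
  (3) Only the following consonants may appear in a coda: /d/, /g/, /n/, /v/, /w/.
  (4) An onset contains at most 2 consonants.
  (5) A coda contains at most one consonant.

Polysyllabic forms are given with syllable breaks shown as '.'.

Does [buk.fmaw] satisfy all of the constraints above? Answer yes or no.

no

[buk.fmaw] — violates constraint 3: syllable 1 coda contains /k/, which is not a licensed coda consonant → illicit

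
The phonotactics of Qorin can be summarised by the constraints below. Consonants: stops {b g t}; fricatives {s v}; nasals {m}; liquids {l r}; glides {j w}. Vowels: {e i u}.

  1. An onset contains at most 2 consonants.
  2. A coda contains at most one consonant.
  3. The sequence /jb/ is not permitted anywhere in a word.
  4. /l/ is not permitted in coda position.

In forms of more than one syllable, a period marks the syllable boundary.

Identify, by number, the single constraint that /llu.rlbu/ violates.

/llu.rlbu/: syllable 2 onset /rlb/ has 3 consonants (> 2).
This is a violation of constraint 1: "An onset contains at most 2 consonants."
The remaining constraints (2, 3, 4) are satisfied.

1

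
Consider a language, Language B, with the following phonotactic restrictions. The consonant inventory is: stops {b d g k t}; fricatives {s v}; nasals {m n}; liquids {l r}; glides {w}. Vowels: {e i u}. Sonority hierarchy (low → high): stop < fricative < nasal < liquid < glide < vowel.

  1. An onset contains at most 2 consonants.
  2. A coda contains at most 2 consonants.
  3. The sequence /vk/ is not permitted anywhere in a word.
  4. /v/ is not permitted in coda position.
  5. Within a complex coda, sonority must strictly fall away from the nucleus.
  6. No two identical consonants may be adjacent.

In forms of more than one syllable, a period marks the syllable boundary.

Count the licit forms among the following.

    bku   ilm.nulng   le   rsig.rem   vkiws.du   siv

bku — σ1 onset /bk/ (2C), coda /∅/ ok → licit
ilm.nulng — violates constraint 2: syllable 2 coda /lng/ has 3 consonants (> 2) → illicit
le — σ1 onset /l/, coda /∅/ ok → licit
rsig.rem — σ1 onset /rs/ (2C), coda /g/ ok; σ2 onset /r/, coda /m/ ok → licit
vkiws.du — violates constraint 3: contains banned sequence /vk/ → illicit
siv — violates constraint 4: syllable 1 coda contains /v/ → illicit
Licit: bku, le, rsig.rem → 3.

3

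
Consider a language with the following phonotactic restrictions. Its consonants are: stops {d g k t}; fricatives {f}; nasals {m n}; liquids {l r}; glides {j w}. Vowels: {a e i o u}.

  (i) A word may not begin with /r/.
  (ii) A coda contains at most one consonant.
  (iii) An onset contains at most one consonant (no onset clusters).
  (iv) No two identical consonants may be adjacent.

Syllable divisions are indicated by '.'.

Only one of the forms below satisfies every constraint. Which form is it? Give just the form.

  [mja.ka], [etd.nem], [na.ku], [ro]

[mja.ka] — violates constraint (iii): syllable 1 onset /mj/ has 2 consonants (> 1) → phonotactically illegal
[etd.nem] — violates constraint (ii): syllable 1 coda /td/ has 2 consonants (> 1) → phonotactically illegal
[na.ku] — σ1 onset /n/, coda /∅/ ok; σ2 onset /k/, coda /∅/ ok → phonotactically legal
[ro] — violates constraint (i): word begins with /r/ → phonotactically illegal

[na.ku]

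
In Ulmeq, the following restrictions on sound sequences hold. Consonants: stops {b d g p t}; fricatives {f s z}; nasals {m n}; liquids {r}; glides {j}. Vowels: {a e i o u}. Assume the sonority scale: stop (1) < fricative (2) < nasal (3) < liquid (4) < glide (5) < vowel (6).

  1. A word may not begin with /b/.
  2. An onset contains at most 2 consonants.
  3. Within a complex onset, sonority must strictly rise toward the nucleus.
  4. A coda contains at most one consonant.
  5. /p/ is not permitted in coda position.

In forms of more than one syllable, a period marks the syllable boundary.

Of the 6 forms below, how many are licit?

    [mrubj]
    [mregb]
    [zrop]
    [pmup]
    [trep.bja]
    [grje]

[mrubj] — violates constraint 4: syllable 1 coda /bj/ has 2 consonants (> 1) → illicit
[mregb] — violates constraint 4: syllable 1 coda /gb/ has 2 consonants (> 1) → illicit
[zrop] — violates constraint 5: syllable 1 coda contains /p/ → illicit
[pmup] — violates constraint 5: syllable 1 coda contains /p/ → illicit
[trep.bja] — violates constraint 5: syllable 1 coda contains /p/ → illicit
[grje] — violates constraint 2: syllable 1 onset /grj/ has 3 consonants (> 2) → illicit
No form is licit → 0.

0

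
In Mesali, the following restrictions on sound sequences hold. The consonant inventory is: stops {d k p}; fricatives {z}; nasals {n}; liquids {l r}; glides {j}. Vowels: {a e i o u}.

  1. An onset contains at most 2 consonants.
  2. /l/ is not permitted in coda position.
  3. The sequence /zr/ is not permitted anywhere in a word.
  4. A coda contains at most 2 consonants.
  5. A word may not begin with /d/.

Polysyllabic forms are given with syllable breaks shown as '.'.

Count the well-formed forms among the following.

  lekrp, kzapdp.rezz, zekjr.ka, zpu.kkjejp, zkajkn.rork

lekrp — violates constraint 4: syllable 1 coda /krp/ has 3 consonants (> 2) → ill-formed
kzapdp.rezz — violates constraint 4: syllable 1 coda /pdp/ has 3 consonants (> 2) → ill-formed
zekjr.ka — violates constraint 4: syllable 1 coda /kjr/ has 3 consonants (> 2) → ill-formed
zpu.kkjejp — violates constraint 1: syllable 2 onset /kkj/ has 3 consonants (> 2) → ill-formed
zkajkn.rork — violates constraint 4: syllable 1 coda /jkn/ has 3 consonants (> 2) → ill-formed
No form is well-formed → 0.

0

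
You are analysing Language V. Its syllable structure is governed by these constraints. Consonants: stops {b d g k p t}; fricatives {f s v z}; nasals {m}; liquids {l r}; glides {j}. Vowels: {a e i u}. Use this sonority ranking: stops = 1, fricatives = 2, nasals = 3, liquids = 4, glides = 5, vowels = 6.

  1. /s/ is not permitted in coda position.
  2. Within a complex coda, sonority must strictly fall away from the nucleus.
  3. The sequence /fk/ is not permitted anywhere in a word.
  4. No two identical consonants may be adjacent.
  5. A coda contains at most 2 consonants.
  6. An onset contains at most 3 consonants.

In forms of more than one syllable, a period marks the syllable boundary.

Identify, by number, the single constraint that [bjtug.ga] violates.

[bjtug.ga]: adjacent identical consonants /gg/.
This is a violation of constraint 4: "No two identical consonants may be adjacent."
The remaining constraints (1, 2, 3, 5, 6) are satisfied.

4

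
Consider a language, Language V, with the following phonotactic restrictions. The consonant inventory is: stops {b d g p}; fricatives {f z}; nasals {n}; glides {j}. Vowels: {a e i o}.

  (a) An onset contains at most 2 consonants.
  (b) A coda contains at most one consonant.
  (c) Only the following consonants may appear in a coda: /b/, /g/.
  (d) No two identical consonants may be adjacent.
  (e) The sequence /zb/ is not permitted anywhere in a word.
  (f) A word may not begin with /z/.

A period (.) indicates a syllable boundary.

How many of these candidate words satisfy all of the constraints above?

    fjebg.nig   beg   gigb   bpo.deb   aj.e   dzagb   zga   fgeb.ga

fjebg.nig — violates constraint (b): syllable 1 coda /bg/ has 2 consonants (> 1) → phonotactically illegal
beg — σ1 onset /b/, coda /g/ ok → phonotactically legal
gigb — violates constraint (b): syllable 1 coda /gb/ has 2 consonants (> 1) → phonotactically illegal
bpo.deb — σ1 onset /bp/ (2C), coda /∅/ ok; σ2 onset /d/, coda /b/ ok → phonotactically legal
aj.e — violates constraint (c): syllable 1 coda contains /j/, which is not a licensed coda consonant → phonotactically illegal
dzagb — violates constraint (b): syllable 1 coda /gb/ has 2 consonants (> 1) → phonotactically illegal
zga — violates constraint (f): word begins with /z/ → phonotactically illegal
fgeb.ga — σ1 onset /fg/ (2C), coda /b/ ok; σ2 onset /g/, coda /∅/ ok → phonotactically legal
Phonotactically legal: beg, bpo.deb, fgeb.ga → 3.

3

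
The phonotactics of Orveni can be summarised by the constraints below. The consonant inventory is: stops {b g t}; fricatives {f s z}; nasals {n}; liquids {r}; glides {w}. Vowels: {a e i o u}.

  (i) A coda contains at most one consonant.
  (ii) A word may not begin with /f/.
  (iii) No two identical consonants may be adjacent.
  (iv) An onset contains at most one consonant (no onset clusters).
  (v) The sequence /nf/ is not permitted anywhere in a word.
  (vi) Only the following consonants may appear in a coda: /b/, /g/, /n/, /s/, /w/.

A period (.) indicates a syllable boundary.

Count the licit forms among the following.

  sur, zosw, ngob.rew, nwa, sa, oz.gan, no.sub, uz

sur — violates constraint (vi): syllable 1 coda contains /r/, which is not a licensed coda consonant → illicit
zosw — violates constraint (i): syllable 1 coda /sw/ has 2 consonants (> 1) → illicit
ngob.rew — violates constraint (iv): syllable 1 onset /ng/ has 2 consonants (> 1) → illicit
nwa — violates constraint (iv): syllable 1 onset /nw/ has 2 consonants (> 1) → illicit
sa — σ1 onset /s/, coda /∅/ ok → licit
oz.gan — violates constraint (vi): syllable 1 coda contains /z/, which is not a licensed coda consonant → illicit
no.sub — σ1 onset /n/, coda /∅/ ok; σ2 onset /s/, coda /b/ ok → licit
uz — violates constraint (vi): syllable 1 coda contains /z/, which is not a licensed coda consonant → illicit
Licit: sa, no.sub → 2.

2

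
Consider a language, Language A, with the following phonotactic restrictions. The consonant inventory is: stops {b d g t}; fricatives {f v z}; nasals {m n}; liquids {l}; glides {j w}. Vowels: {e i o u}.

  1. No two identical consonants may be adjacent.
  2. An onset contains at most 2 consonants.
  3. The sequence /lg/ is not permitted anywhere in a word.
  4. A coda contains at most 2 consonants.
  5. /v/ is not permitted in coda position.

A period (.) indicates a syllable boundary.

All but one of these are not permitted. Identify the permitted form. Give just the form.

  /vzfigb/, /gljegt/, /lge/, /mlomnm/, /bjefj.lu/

/vzfigb/ — violates constraint 2: syllable 1 onset /vzf/ has 3 consonants (> 2) → not permitted
/gljegt/ — violates constraint 2: syllable 1 onset /glj/ has 3 consonants (> 2) → not permitted
/lge/ — violates constraint 3: contains banned sequence /lg/ → not permitted
/mlomnm/ — violates constraint 4: syllable 1 coda /mnm/ has 3 consonants (> 2) → not permitted
/bjefj.lu/ — σ1 onset /bj/ (2C), coda /fj/ (2C) ok; σ2 onset /l/, coda /∅/ ok → permitted

/bjefj.lu/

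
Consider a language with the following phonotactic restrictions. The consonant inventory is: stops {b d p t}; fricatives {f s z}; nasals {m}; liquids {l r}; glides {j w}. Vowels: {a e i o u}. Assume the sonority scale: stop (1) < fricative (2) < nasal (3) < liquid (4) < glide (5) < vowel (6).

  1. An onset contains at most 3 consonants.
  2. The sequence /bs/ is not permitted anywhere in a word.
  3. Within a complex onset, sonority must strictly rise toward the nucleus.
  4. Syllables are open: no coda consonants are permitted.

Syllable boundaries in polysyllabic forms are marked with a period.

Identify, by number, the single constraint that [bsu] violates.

2

[bsu]: contains banned sequence /bs/.
This is a violation of constraint 2: "The sequence /bs/ is not permitted anywhere in a word."
The remaining constraints (1, 3, 4) are satisfied.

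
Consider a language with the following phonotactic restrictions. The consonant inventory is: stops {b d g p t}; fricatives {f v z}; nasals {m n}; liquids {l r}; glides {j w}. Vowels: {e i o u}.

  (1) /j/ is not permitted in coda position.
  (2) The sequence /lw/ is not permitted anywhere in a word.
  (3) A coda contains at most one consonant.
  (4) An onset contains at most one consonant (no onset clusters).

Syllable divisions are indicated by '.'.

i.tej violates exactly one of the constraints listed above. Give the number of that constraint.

1

i.tej: syllable 2 coda contains /j/.
This is a violation of constraint 1: "/j/ is not permitted in coda position."
The remaining constraints (2, 3, 4) are satisfied.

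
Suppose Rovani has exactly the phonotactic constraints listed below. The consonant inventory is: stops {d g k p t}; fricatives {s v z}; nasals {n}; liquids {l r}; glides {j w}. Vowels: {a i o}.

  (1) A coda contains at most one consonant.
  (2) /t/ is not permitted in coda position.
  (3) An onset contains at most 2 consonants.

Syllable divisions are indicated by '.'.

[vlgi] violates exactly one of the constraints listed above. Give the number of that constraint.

[vlgi]: syllable 1 onset /vlg/ has 3 consonants (> 2).
This is a violation of constraint 3: "An onset contains at most 2 consonants."
The remaining constraints (1, 2) are satisfied.

3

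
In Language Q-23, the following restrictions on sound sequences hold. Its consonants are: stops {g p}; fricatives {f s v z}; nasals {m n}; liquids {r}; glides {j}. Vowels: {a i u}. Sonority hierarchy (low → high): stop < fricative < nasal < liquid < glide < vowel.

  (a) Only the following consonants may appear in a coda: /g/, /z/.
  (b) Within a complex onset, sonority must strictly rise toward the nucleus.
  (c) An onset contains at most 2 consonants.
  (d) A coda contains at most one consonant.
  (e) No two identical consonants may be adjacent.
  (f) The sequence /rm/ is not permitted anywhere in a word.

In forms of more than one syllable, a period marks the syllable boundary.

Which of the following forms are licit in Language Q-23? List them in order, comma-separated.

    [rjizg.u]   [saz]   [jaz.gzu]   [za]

[saz], [jaz.gzu], [za]

[rjizg.u] — violates constraint (d): syllable 1 coda /zg/ has 2 consonants (> 1) → illicit
[saz] — σ1 onset /s/, coda /z/ ok → licit
[jaz.gzu] — σ1 onset /j/, coda /z/ ok; σ2 onset /gz/ (1→2 rises), coda /∅/ ok → licit
[za] — σ1 onset /z/, coda /∅/ ok → licit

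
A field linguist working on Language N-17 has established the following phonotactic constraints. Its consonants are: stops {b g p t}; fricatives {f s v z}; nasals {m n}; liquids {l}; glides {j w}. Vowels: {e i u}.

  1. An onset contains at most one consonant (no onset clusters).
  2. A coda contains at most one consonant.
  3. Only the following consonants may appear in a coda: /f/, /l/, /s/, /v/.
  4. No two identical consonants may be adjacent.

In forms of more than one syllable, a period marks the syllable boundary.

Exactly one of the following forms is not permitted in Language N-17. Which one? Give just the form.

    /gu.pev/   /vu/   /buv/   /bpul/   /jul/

/bpul/

/gu.pev/ — σ1 onset /g/, coda /∅/ ok; σ2 onset /p/, coda /v/ ok → permitted
/vu/ — σ1 onset /v/, coda /∅/ ok → permitted
/buv/ — σ1 onset /b/, coda /v/ ok → permitted
/bpul/ — violates constraint 1: syllable 1 onset /bp/ has 2 consonants (> 1) → not permitted
/jul/ — σ1 onset /j/, coda /l/ ok → permitted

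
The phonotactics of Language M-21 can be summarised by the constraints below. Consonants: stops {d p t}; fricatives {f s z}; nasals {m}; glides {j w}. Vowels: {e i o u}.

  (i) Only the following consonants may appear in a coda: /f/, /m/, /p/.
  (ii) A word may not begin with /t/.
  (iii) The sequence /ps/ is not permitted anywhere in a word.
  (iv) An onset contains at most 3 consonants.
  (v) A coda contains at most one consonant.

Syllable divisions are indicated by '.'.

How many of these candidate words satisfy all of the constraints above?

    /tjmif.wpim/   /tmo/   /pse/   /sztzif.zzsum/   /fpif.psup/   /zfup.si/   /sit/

/tjmif.wpim/ — violates constraint (ii): word begins with /t/ → not permitted
/tmo/ — violates constraint (ii): word begins with /t/ → not permitted
/pse/ — violates constraint (iii): contains banned sequence /ps/ → not permitted
/sztzif.zzsum/ — violates constraint (iv): syllable 1 onset /sztz/ has 4 consonants (> 3) → not permitted
/fpif.psup/ — violates constraint (iii): contains banned sequence /ps/ → not permitted
/zfup.si/ — violates constraint (iii): contains banned sequence /ps/ → not permitted
/sit/ — violates constraint (i): syllable 1 coda contains /t/, which is not a licensed coda consonant → not permitted
No form is permitted → 0.

0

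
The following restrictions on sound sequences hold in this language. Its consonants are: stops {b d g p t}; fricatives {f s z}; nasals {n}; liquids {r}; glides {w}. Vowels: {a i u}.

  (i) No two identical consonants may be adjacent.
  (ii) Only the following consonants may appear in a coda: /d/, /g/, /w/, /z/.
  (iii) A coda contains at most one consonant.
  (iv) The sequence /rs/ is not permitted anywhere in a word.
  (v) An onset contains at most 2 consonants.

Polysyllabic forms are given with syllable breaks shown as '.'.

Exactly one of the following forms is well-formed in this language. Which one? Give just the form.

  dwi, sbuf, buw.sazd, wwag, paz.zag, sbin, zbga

dwi

dwi — σ1 onset /dw/ (2C), coda /∅/ ok → well-formed
sbuf — violates constraint (ii): syllable 1 coda contains /f/, which is not a licensed coda consonant → ill-formed
buw.sazd — violates constraint (iii): syllable 2 coda /zd/ has 2 consonants (> 1) → ill-formed
wwag — violates constraint (i): adjacent identical consonants /ww/ → ill-formed
paz.zag — violates constraint (i): adjacent identical consonants /zz/ → ill-formed
sbin — violates constraint (ii): syllable 1 coda contains /n/, which is not a licensed coda consonant → ill-formed
zbga — violates constraint (v): syllable 1 onset /zbg/ has 3 consonants (> 2) → ill-formed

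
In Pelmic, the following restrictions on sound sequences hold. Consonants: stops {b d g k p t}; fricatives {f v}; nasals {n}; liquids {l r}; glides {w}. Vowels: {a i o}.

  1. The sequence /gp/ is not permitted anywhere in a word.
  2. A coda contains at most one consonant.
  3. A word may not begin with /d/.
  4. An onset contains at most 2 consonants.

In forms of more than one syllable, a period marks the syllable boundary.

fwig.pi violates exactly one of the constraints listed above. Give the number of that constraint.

1

fwig.pi: contains banned sequence /gp/.
This is a violation of constraint 1: "The sequence /gp/ is not permitted anywhere in a word."
The remaining constraints (2, 3, 4) are satisfied.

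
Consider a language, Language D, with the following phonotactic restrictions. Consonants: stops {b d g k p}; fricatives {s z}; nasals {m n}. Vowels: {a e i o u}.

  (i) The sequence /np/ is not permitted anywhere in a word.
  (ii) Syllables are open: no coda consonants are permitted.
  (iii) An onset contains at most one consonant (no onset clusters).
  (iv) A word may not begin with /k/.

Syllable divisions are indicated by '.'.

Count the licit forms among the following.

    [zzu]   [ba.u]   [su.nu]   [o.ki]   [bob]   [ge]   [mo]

[zzu] — violates constraint (iii): syllable 1 onset /zz/ has 2 consonants (> 1) → illicit
[ba.u] — σ1 onset /b/, coda /∅/ ok; σ2 onset /∅/, coda /∅/ ok → licit
[su.nu] — σ1 onset /s/, coda /∅/ ok; σ2 onset /n/, coda /∅/ ok → licit
[o.ki] — σ1 onset /∅/, coda /∅/ ok; σ2 onset /k/, coda /∅/ ok → licit
[bob] — violates constraint (ii): syllable 1 coda /b/ has 1 consonant (> 0) → illicit
[ge] — σ1 onset /g/, coda /∅/ ok → licit
[mo] — σ1 onset /m/, coda /∅/ ok → licit
Licit: [ba.u], [su.nu], [o.ki], [ge], [mo] → 5.

5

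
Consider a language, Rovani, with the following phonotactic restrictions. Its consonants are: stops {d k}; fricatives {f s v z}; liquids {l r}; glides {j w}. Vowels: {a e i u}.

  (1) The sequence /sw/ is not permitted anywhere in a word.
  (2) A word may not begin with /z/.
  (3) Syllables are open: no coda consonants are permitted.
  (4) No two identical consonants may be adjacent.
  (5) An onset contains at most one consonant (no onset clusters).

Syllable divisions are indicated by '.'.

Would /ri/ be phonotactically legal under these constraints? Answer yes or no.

yes

/ri/ — σ1 onset /r/, coda /∅/ ok → phonotactically legal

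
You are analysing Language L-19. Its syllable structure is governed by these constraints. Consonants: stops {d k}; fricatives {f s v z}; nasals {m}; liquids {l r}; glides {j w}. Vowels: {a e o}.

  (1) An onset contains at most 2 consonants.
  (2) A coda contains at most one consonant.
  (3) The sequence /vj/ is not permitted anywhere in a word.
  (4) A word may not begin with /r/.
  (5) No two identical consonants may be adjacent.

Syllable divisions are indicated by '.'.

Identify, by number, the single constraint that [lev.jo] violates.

[lev.jo]: contains banned sequence /vj/.
This is a violation of constraint 3: "The sequence /vj/ is not permitted anywhere in a word."
The remaining constraints (1, 2, 4, 5) are satisfied.

3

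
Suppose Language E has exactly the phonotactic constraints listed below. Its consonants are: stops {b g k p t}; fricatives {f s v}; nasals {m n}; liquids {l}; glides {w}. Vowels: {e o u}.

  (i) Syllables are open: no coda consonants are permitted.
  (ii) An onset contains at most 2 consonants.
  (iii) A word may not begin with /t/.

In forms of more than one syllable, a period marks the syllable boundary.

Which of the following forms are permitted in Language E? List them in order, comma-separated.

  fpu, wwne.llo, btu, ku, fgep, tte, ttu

fpu — σ1 onset /fp/ (2C), coda /∅/ ok → permitted
wwne.llo — violates constraint (ii): syllable 1 onset /wwn/ has 3 consonants (> 2) → not permitted
btu — σ1 onset /bt/ (2C), coda /∅/ ok → permitted
ku — σ1 onset /k/, coda /∅/ ok → permitted
fgep — violates constraint (i): syllable 1 coda /p/ has 1 consonant (> 0) → not permitted
tte — violates constraint (iii): word begins with /t/ → not permitted
ttu — violates constraint (iii): word begins with /t/ → not permitted

fpu, btu, ku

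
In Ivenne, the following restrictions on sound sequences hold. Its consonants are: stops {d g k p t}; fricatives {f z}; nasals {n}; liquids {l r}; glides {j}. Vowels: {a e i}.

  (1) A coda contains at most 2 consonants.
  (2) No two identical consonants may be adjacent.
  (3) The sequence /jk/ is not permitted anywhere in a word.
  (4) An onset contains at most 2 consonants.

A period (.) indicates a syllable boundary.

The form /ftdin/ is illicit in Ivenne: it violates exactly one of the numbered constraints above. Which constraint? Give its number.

4

/ftdin/: syllable 1 onset /ftd/ has 3 consonants (> 2).
This is a violation of constraint 4: "An onset contains at most 2 consonants."
The remaining constraints (1, 2, 3) are satisfied.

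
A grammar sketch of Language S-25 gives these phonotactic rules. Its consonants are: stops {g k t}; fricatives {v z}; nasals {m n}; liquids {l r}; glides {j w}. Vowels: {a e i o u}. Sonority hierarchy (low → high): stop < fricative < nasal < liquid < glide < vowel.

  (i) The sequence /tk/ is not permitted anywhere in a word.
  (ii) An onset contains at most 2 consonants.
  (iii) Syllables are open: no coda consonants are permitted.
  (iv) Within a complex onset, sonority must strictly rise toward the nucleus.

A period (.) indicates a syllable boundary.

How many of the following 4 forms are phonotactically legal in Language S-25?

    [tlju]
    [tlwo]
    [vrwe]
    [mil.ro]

[tlju] — violates constraint (ii): syllable 1 onset /tlj/ has 3 consonants (> 2) → phonotactically illegal
[tlwo] — violates constraint (ii): syllable 1 onset /tlw/ has 3 consonants (> 2) → phonotactically illegal
[vrwe] — violates constraint (ii): syllable 1 onset /vrw/ has 3 consonants (> 2) → phonotactically illegal
[mil.ro] — violates constraint (iii): syllable 1 coda /l/ has 1 consonant (> 0) → phonotactically illegal
No form is phonotactically legal → 0.

0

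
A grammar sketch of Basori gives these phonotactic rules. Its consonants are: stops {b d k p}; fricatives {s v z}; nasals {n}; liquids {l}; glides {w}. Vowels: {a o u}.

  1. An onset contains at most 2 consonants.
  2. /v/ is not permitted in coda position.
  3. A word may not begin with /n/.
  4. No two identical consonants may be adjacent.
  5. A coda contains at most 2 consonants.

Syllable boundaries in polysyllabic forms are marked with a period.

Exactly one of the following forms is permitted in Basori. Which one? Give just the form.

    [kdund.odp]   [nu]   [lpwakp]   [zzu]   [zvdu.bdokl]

[kdund.odp]

[kdund.odp] — σ1 onset /kd/ (2C), coda /nd/ (2C) ok; σ2 onset /∅/, coda /dp/ (2C) ok → permitted
[nu] — violates constraint 3: word begins with /n/ → not permitted
[lpwakp] — violates constraint 1: syllable 1 onset /lpw/ has 3 consonants (> 2) → not permitted
[zzu] — violates constraint 4: adjacent identical consonants /zz/ → not permitted
[zvdu.bdokl] — violates constraint 1: syllable 1 onset /zvd/ has 3 consonants (> 2) → not permitted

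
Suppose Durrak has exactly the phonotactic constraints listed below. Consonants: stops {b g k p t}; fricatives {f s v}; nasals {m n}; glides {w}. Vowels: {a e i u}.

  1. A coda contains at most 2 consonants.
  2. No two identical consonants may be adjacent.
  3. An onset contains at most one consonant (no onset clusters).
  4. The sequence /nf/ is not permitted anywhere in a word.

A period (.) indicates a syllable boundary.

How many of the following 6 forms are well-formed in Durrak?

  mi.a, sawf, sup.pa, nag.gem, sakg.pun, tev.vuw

mi.a — σ1 onset /m/, coda /∅/ ok; σ2 onset /∅/, coda /∅/ ok → well-formed
sawf — σ1 onset /s/, coda /wf/ (2C) ok → well-formed
sup.pa — violates constraint 2: adjacent identical consonants /pp/ → ill-formed
nag.gem — violates constraint 2: adjacent identical consonants /gg/ → ill-formed
sakg.pun — σ1 onset /s/, coda /kg/ (2C) ok; σ2 onset /p/, coda /n/ ok → well-formed
tev.vuw — violates constraint 2: adjacent identical consonants /vv/ → ill-formed
Well-formed: mi.a, sawf, sakg.pun → 3.

3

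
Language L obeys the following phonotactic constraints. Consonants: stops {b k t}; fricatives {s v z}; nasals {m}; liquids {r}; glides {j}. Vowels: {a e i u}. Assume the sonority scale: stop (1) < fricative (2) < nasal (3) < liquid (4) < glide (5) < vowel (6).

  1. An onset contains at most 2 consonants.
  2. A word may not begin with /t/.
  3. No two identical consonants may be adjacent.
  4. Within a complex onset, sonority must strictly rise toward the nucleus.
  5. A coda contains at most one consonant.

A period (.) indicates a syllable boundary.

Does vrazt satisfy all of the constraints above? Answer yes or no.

vrazt — violates constraint 5: syllable 1 coda /zt/ has 2 consonants (> 1) → phonotactically illegal

no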